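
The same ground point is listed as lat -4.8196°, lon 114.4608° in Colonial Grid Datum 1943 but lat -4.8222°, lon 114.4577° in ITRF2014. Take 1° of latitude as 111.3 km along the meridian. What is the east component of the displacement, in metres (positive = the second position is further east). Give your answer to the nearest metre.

ΔE = -344 m

Δφ = -4.8222° − -4.8196° = -0.0026°; Δλ = 114.4577° − 114.4608° = -0.0031°.
ΔN = Δφ × 111300 = -289.4 m; ΔE = Δλ × 111300 × cos(-4.8196°) = -0.0031 × 111300 × 0.996464 = -343.8 m.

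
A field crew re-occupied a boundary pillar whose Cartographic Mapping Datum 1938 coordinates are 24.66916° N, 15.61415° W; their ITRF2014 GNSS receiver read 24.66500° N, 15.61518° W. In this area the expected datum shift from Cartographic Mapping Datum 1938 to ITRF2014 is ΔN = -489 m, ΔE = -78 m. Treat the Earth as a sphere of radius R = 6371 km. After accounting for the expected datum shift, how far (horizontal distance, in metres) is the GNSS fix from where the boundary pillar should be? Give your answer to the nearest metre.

Observed coordinate differences: Δφ = -0.00416°, Δλ = -0.00103°.
Converting to metres (1° lat = 111195 m, cos φ = 0.908733): observed ΔN = -462.6 m, observed ΔE = -104.1 m.
Subtracting the expected shift leaves a residual of -462.6 − (-489) = 26.4 m north and -104.1 − (-78) = -26.1 m east.
Residual distance = √(26.4² + (-26.1)²) = 37.1 m.

37 m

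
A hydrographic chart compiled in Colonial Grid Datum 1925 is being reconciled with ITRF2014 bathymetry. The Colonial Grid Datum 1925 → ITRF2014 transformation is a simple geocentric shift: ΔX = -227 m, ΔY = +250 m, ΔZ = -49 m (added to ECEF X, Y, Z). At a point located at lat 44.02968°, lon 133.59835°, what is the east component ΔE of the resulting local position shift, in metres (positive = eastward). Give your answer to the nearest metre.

At φ = 44.02968°, λ = 133.59835°: sin φ = 0.695031, cos φ = 0.718980, sin λ = 0.724192, cos λ = -0.689599.
ΔE = −sin λ·ΔX + cos λ·ΔY = −(0.724192)·(-227) + (-0.689599)·(250) = -8.01 m.

ΔE = -8 m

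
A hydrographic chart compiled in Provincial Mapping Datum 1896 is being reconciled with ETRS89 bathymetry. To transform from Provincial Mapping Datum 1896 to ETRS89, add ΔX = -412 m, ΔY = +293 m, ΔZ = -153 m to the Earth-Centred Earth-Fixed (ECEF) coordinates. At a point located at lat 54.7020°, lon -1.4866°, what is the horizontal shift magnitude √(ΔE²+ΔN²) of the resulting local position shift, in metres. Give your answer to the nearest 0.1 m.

379.6 m

The local east axis at (φ, λ) is (−sin λ, cos λ, 0), so ΔE = −sin(-1.4866°)·(-412) + cos(-1.4866°)·293 = 282.21 m.
The local north axis is (−sin φ cos λ, −sin φ sin λ, cos φ), giving ΔN = 336.144 + 6.204 − 88.408 = 253.94 m.
Horizontal magnitude = √(ΔE² + ΔN²) = √(282.21² + 253.94²) = 379.64 m.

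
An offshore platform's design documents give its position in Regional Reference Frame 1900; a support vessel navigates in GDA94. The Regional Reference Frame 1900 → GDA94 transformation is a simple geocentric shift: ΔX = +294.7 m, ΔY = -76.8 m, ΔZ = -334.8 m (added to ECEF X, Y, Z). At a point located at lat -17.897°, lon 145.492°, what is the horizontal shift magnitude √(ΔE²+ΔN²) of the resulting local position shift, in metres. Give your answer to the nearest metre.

The local east axis at (φ, λ) is (−sin λ, cos λ, 0), so ΔE = −sin(145.492°)·294.7 + cos(145.492°)·(-76.8) = -103.67 m.
The local north axis is (−sin φ cos λ, −sin φ sin λ, cos φ), giving ΔN = -74.628 − 13.371 − 318.599 = -406.60 m.
Horizontal magnitude = √(ΔE² + ΔN²) = √((-103.67)² + (-406.60)²) = 419.61 m.

420 m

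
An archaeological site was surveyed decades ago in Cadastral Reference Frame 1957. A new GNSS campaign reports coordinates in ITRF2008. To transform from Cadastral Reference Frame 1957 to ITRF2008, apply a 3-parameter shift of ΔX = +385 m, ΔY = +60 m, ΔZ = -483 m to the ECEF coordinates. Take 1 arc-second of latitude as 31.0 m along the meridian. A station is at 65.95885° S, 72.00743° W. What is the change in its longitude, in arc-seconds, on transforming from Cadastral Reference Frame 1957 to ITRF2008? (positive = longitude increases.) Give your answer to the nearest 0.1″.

sin φ = -0.913253, cos φ = 0.407393, sin λ = -0.951097, cos λ = 0.308894.
East component: ΔE = −sin λ·ΔX + cos λ·ΔY = −(-0.951097)(385) + (0.308894)(60) = 384.71 m.
1° of latitude spans 3600 × 31.00 = 111600 m; at latitude φ, 1° of longitude spans that × cos φ = 45465.0 m, so Δλ = 384.71 / 45465.0 × 3600 = 30.462″.

Δλ = 30.5″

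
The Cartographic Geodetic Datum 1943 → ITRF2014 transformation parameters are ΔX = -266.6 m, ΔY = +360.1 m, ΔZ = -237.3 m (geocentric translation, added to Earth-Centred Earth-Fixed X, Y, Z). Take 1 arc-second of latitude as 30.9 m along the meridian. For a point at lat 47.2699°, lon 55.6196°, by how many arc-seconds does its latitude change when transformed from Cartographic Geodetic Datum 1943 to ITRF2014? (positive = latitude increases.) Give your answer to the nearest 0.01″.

Δφ = -8.70″

sin φ = 0.734558, cos φ = 0.678546, sin λ = 0.825307, cos λ = 0.564685.
North component: ΔN = −sin φ cos λ·ΔX − sin φ sin λ·ΔY + cos φ·ΔZ = −(0.734558)(0.564685)(-266.6) − (0.734558)(0.825307)(360.1) + (0.678546)(-237.3) = -268.74 m.
1° of latitude spans 3600 × 30.90 = 111240 m, so Δφ = -268.74 / 111240 × 3600 = -8.697″.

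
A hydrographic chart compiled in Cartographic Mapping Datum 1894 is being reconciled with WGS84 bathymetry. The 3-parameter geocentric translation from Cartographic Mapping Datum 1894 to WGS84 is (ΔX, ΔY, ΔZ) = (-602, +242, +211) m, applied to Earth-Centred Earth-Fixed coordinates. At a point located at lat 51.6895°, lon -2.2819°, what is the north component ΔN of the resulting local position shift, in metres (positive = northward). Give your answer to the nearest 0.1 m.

At φ = 51.6895°, λ = -2.2819°: sin φ = 0.784663, cos φ = 0.619923, sin λ = -0.039816, cos λ = 0.999207.
ΔN = −sin φ cos λ·ΔX − sin φ sin λ·ΔY + cos φ·ΔZ = −(0.784663)(0.999207)(-602) − (0.784663)(-0.039816)(242) + (0.619923)(211) = 610.36 m.

ΔN = 610.4 m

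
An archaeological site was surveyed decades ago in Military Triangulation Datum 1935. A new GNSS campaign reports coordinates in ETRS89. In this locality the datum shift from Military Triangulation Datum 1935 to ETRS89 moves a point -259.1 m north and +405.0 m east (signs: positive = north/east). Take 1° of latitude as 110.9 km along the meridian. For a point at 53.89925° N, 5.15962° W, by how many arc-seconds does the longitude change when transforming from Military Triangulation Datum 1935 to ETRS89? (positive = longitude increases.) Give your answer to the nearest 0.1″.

Δλ = 22.3″

At latitude 53.89925°, cos φ = 0.589207.
1° of longitude at this latitude = 110.9 × cos φ = 65.34 km, so Δλ = 405.0 / 65343.0 = 0.0061981° = 22.313″.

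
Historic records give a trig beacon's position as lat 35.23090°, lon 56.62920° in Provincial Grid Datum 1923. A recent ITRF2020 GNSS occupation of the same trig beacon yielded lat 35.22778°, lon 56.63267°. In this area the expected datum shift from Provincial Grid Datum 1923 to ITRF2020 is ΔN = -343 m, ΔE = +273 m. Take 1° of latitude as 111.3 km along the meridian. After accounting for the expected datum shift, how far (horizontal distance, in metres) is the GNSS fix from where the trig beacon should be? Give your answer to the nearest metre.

Observed coordinate differences: Δφ = -0.00312°, Δλ = +0.00347°.
Converting to metres (1° lat = 111300 m, cos φ = 0.816834): observed ΔN = -347.3 m, observed ΔE = 315.5 m.
Subtracting the expected shift leaves a residual of -347.3 − (-343) = -4.3 m north and 315.5 − (273) = 42.5 m east.
Residual distance = √((-4.3)² + 42.5²) = 42.7 m.

43 m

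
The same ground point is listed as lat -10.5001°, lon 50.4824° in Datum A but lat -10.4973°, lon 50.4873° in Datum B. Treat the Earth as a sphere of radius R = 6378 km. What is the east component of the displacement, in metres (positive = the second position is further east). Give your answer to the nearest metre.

Δφ = -10.4973° − -10.5001° = +0.0028°; Δλ = 50.4873° − 50.4824° = +0.0049°.
1° along a meridian = πR/180 = 111317 m.
ΔN = Δφ × 111317 = 311.7 m; ΔE = Δλ × 111317 × cos(-10.5001°) = +0.0049 × 111317 × 0.983255 = 536.3 m.

ΔE = 536 m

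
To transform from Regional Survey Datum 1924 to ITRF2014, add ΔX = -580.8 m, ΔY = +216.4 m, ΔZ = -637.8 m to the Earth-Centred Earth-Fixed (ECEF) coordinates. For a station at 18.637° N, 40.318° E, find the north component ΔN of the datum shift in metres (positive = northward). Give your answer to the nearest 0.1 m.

At φ = 18.637°, λ = 40.318°: sin φ = 0.319571, cos φ = 0.947562, sin λ = 0.647029, cos λ = 0.762465.
ΔN = −sin φ cos λ·ΔX − sin φ sin λ·ΔY + cos φ·ΔZ = −(0.319571)(0.762465)(-580.8) − (0.319571)(0.647029)(216.4) + (0.947562)(-637.8) = -507.58 m.

ΔN = -507.6 m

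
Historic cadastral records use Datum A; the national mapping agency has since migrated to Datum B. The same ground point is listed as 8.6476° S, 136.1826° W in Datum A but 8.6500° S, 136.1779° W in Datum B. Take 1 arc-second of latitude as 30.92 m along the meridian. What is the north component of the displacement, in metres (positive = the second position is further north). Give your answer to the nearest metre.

Δφ = -8.6500° − -8.6476° = -0.0024°; Δλ = -136.1779° − -136.1826° = +0.0047°.
1° of latitude = 3600 × 30.92 = 111312 m.
ΔN = Δφ × 111312 = -267.1 m; ΔE = Δλ × 111312 × cos(-8.6476°) = +0.0047 × 111312 × 0.988632 = 517.2 m.

ΔN = -267 m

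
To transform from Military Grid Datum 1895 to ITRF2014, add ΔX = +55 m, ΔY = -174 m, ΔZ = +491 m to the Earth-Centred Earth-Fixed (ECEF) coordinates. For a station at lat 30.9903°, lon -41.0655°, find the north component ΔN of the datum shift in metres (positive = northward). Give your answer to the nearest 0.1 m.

The local north axis is (−sin φ cos λ, −sin φ sin λ, cos φ), giving ΔN = -21.351 − 58.854 + 420.912 = 340.71 m.

ΔN = 340.7 m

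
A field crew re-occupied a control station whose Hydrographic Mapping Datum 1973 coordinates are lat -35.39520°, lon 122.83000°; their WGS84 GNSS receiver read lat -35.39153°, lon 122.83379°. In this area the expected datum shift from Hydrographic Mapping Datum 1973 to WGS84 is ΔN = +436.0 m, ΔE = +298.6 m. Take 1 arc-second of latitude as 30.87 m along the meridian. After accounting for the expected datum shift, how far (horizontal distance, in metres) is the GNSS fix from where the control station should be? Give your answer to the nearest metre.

Observed coordinate differences: Δφ = +0.00367°, Δλ = +0.00379°.
Converting to metres (1° lat = 111132 m, cos φ = 0.815176): observed ΔN = 407.9 m, observed ΔE = 343.3 m.
Subtracting the expected shift leaves a residual of 407.9 − (436.0) = -28.1 m north and 343.3 − (298.6) = 44.7 m east.
Residual distance = √((-28.1)² + 44.7²) = 52.9 m.

53 m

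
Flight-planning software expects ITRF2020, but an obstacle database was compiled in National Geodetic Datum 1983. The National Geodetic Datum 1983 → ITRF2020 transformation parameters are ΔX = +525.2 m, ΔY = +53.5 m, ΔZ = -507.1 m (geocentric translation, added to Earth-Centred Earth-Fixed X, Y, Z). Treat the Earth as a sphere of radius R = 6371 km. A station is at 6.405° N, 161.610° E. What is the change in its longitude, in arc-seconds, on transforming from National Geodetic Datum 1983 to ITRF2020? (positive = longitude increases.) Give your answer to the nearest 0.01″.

Δλ = -7.05″

sin φ = 0.111556, cos φ = 0.993758, sin λ = 0.315483, cos λ = -0.948931.
East component: ΔE = −sin λ·ΔX + cos λ·ΔY = −(0.315483)(525.2) + (-0.948931)(53.5) = -216.46 m.
1° of latitude spans πR/180 = 111195 m; at latitude φ, 1° of longitude spans that × cos φ = 110500.9 m, so Δλ = -216.46 / 110500.9 × 3600 = -7.052″.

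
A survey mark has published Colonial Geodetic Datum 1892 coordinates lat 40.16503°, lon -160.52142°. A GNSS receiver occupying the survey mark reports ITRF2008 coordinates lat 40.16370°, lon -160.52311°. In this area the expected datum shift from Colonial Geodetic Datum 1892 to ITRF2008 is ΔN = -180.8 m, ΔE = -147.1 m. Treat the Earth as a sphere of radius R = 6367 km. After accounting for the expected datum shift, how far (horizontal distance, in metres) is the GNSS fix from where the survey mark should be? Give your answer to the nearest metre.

Observed coordinate differences: Δφ = -0.00133°, Δλ = -0.00169°.
Converting to metres (1° lat = 111125 m, cos φ = 0.764190): observed ΔN = -147.8 m, observed ΔE = -143.5 m.
Subtracting the expected shift leaves a residual of -147.8 − (-180.8) = 33.0 m north and -143.5 − (-147.1) = 3.6 m east.
Residual distance = √(33.0² + 3.6²) = 33.2 m.

33 m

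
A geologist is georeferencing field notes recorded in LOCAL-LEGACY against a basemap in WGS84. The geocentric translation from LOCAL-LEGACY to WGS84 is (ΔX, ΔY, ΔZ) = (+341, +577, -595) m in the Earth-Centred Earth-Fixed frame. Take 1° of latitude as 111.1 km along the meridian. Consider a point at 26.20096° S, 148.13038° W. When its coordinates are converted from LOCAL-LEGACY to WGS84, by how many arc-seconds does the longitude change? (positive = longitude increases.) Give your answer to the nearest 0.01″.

sin φ = -0.441521, cos φ = 0.897251, sin λ = -0.527988, cos λ = -0.849252.
East component: ΔE = −sin λ·ΔX + cos λ·ΔY = −(-0.527988)(341) + (-0.849252)(577) = -309.97 m.
1° of latitude spans 111100 m; at latitude φ, 1° of longitude spans that × cos φ = 99684.6 m, so Δλ = -309.97 / 99684.6 × 3600 = -11.194″.

Δλ = -11.19″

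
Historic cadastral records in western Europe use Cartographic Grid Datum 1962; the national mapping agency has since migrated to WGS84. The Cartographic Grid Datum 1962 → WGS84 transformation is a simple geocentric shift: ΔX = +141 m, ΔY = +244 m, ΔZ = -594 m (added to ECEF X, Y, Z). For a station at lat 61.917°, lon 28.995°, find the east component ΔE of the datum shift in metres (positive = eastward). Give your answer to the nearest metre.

The local east axis at (φ, λ) is (−sin λ, cos λ, 0), so ΔE = −sin(28.995°)·141 + cos(28.995°)·244 = 145.07 m.

ΔE = 145 m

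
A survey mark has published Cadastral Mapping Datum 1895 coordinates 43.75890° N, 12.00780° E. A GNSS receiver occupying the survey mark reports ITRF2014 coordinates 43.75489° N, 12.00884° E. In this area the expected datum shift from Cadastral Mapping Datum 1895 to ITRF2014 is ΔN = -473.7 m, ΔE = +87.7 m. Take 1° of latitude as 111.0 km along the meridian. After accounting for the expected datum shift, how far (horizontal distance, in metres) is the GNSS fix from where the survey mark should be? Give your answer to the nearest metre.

Observed coordinate differences: Δφ = -0.00401°, Δλ = +0.00104°.
Converting to metres (1° lat = 111000 m, cos φ = 0.722257): observed ΔN = -445.1 m, observed ΔE = 83.4 m.
Subtracting the expected shift leaves a residual of -445.1 − (-473.7) = 28.6 m north and 83.4 − (87.7) = -4.3 m east.
Residual distance = √(28.6² + (-4.3)²) = 28.9 m.

29 m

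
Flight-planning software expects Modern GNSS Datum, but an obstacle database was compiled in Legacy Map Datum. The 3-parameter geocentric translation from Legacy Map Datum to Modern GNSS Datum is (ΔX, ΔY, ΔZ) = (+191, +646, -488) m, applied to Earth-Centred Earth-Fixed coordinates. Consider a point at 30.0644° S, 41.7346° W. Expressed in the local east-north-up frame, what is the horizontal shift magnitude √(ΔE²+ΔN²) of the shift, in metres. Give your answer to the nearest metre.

The local east axis at (φ, λ) is (−sin λ, cos λ, 0), so ΔE = −sin(-41.7346°)·191 + cos(-41.7346°)·646 = 609.21 m.
The local north axis is (−sin φ cos λ, −sin φ sin λ, cos φ), giving ΔN = 71.404 − 215.433 − 422.346 = -566.38 m.
Horizontal magnitude = √(ΔE² + ΔN²) = √(609.21² + (-566.38)²) = 831.82 m.

832 m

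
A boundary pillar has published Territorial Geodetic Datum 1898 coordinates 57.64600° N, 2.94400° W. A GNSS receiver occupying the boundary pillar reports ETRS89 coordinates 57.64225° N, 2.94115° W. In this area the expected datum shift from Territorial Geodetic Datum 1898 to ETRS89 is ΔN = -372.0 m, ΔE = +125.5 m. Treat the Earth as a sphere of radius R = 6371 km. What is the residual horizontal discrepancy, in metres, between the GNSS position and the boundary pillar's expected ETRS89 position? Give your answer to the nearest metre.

63 m

Observed coordinate differences: Δφ = -0.00375°, Δλ = +0.00285°.
Converting to metres (1° lat = 111195 m, cos φ = 0.535149): observed ΔN = -417.0 m, observed ΔE = 169.6 m.
Subtracting the expected shift leaves a residual of -417.0 − (-372.0) = -45.0 m north and 169.6 − (125.5) = 44.1 m east.
Residual distance = √((-45.0)² + 44.1²) = 63.0 m.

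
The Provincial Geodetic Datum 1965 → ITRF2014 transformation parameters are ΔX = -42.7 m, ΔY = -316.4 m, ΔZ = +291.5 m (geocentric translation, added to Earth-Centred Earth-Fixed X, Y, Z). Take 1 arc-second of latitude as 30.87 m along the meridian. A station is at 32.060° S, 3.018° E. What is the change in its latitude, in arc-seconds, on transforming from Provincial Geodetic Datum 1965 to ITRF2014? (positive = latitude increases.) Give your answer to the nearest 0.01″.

Δφ = 6.98″

sin φ = -0.530807, cos φ = 0.847493, sin λ = 0.052650, cos λ = 0.998613.
North component: ΔN = −sin φ cos λ·ΔX − sin φ sin λ·ΔY + cos φ·ΔZ = −(-0.530807)(0.998613)(-42.7) − (-0.530807)(0.052650)(-316.4) + (0.847493)(291.5) = 215.57 m.
1° of latitude spans 3600 × 30.87 = 111132 m, so Δφ = 215.57 / 111132 × 3600 = 6.983″.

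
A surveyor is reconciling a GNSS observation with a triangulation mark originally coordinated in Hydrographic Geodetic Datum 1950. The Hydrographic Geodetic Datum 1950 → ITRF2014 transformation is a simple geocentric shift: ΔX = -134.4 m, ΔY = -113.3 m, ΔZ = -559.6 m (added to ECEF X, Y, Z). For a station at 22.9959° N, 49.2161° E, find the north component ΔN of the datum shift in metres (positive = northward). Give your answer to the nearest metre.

The local north axis is (−sin φ cos λ, −sin φ sin λ, cos φ), giving ΔN = 34.297 + 33.515 − 515.130 = -447.32 m.

ΔN = -447 m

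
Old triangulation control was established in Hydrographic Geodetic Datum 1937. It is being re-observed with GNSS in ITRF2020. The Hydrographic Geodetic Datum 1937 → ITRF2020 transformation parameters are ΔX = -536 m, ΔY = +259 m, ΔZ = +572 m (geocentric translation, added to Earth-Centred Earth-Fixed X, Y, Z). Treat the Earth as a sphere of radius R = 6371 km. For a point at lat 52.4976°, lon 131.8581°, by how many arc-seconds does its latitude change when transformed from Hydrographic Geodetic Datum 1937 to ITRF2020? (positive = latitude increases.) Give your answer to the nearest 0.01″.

Δφ = -2.87″

sin φ = 0.793328, cos φ = 0.608795, sin λ = 0.744800, cos λ = -0.667288.
North component: ΔN = −sin φ cos λ·ΔX − sin φ sin λ·ΔY + cos φ·ΔZ = −(0.793328)(-0.667288)(-536) − (0.793328)(0.744800)(259) + (0.608795)(572) = -88.55 m.
1° of latitude spans πR/180 = 111195 m, so Δφ = -88.55 / 111195 × 3600 = -2.867″.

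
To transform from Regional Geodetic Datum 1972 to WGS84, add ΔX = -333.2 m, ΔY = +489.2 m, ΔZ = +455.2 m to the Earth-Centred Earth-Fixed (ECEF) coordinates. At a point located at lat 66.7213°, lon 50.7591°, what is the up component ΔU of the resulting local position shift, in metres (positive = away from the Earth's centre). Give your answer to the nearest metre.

ΔU = 485 m

At φ = 66.7213°, λ = 50.7591°: sin φ = 0.918593, cos φ = 0.395204, sin λ = 0.774493, cos λ = 0.632582.
ΔU = cos φ cos λ·ΔX + cos φ sin λ·ΔY + sin φ·ΔZ = (0.395204)(0.632582)(-333.2) + (0.395204)(0.774493)(489.2) + (0.918593)(455.2) = 484.58 m.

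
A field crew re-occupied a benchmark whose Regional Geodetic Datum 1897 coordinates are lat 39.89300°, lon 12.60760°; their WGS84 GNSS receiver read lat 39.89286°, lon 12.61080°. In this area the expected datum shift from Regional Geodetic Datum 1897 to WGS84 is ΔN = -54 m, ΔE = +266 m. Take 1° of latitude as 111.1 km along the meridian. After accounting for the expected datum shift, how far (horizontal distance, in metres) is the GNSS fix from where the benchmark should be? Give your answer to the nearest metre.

Observed coordinate differences: Δφ = -0.00014°, Δλ = +0.00320°.
Converting to metres (1° lat = 111100 m, cos φ = 0.767244): observed ΔN = -15.6 m, observed ΔE = 272.8 m.
Subtracting the expected shift leaves a residual of -15.6 − (-54) = 38.4 m north and 272.8 − (266) = 6.8 m east.
Residual distance = √(38.4² + 6.8²) = 39.0 m.

39 m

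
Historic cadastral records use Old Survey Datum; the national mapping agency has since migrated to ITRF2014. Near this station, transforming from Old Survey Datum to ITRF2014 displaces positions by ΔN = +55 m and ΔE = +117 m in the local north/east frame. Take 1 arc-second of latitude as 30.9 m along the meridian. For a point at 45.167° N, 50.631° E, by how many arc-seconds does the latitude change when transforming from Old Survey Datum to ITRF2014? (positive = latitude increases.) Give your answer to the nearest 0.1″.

Δφ = 1.8″

1″ of latitude = 30.90 m, so Δφ = 55.0 / 30.90 = 1.780″.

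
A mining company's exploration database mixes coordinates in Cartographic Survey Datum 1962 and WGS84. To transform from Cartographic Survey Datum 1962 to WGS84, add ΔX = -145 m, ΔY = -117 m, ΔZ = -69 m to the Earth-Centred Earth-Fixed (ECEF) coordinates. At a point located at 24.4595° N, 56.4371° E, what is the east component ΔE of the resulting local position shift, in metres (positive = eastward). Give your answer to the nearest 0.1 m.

At φ = 24.4595°, λ = 56.4371°: sin φ = 0.414050, cos φ = 0.910254, sin λ = 0.833279, cos λ = 0.552852.
ΔE = −sin λ·ΔX + cos λ·ΔY = −(0.833279)·(-145) + (0.552852)·(-117) = 56.14 m.

ΔE = 56.1 m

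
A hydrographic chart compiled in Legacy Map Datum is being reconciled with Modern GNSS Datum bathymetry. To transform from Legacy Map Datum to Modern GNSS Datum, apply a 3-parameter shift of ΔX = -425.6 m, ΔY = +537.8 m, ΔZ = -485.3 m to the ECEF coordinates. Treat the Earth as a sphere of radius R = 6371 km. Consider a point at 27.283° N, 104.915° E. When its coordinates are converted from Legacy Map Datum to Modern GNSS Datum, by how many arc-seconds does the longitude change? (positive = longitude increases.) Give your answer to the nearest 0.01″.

sin φ = 0.458386, cos φ = 0.888753, sin λ = 0.966309, cos λ = -0.257386.
East component: ΔE = −sin λ·ΔX + cos λ·ΔY = −(0.966309)(-425.6) + (-0.257386)(537.8) = 272.84 m.
1° of latitude spans πR/180 = 111195 m; at latitude φ, 1° of longitude spans that × cos φ = 98824.9 m, so Δλ = 272.84 / 98824.9 × 3600 = 9.939″.

Δλ = 9.94″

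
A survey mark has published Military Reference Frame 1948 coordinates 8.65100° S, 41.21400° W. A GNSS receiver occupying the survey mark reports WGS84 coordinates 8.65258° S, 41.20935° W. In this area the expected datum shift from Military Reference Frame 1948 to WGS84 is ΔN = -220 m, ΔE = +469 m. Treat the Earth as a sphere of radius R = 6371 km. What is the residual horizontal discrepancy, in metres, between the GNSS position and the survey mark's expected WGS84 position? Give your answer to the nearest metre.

Observed coordinate differences: Δφ = -0.00158°, Δλ = +0.00465°.
Converting to metres (1° lat = 111195 m, cos φ = 0.988623): observed ΔN = -175.7 m, observed ΔE = 511.2 m.
Subtracting the expected shift leaves a residual of -175.7 − (-220) = 44.3 m north and 511.2 − (469) = 42.2 m east.
Residual distance = √(44.3² + 42.2²) = 61.2 m.

61 m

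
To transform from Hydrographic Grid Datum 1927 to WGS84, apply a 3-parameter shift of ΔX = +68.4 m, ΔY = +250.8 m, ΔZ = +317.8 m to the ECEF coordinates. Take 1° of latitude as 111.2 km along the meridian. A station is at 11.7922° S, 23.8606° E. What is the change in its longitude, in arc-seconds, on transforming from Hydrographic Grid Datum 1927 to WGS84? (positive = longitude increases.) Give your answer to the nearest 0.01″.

sin φ = -0.204363, cos φ = 0.978895, sin λ = 0.404513, cos λ = 0.914532.
East component: ΔE = −sin λ·ΔX + cos λ·ΔY = −(0.404513)(68.4) + (0.914532)(250.8) = 201.70 m.
1° of latitude spans 111200 m; at latitude φ, 1° of longitude spans that × cos φ = 108853.1 m, so Δλ = 201.70 / 108853.1 × 3600 = 6.671″.

Δλ = 6.67″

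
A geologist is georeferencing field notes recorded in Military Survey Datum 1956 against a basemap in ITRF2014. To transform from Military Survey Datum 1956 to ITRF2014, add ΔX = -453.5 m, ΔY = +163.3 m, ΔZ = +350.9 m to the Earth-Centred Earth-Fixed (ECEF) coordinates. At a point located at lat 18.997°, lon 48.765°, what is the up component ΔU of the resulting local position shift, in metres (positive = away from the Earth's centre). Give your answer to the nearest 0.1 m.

ΔU = -52.3 m

At φ = 18.997°, λ = 48.765°: sin φ = 0.325519, cos φ = 0.945536, sin λ = 0.752012, cos λ = 0.659149.
ΔU = cos φ cos λ·ΔX + cos φ sin λ·ΔY + sin φ·ΔZ = (0.945536)(0.659149)(-453.5) + (0.945536)(0.752012)(163.3) + (0.325519)(350.9) = -52.30 m.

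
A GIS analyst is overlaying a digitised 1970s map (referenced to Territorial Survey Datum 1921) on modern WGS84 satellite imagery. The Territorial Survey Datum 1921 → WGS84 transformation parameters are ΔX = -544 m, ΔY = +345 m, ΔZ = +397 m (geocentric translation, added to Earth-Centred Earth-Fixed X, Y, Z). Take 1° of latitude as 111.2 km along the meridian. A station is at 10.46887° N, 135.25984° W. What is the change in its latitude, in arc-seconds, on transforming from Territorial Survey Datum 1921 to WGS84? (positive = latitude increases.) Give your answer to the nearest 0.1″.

sin φ = 0.181701, cos φ = 0.983354, sin λ = -0.703893, cos λ = -0.710306.
North component: ΔN = −sin φ cos λ·ΔX − sin φ sin λ·ΔY + cos φ·ΔZ = −(0.181701)(-0.710306)(-544) − (0.181701)(-0.703893)(345) + (0.983354)(397) = 364.31 m.
1° of latitude spans 111200 m, so Δφ = 364.31 / 111200 × 3600 = 11.794″.

Δφ = 11.8″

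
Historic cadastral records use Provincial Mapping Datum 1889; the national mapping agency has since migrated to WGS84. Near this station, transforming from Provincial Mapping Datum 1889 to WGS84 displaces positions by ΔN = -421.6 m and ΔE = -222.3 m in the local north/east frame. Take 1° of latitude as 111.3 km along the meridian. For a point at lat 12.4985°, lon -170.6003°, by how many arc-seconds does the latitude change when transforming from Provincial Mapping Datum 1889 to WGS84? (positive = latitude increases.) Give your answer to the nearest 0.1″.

1° of latitude = 111.3 km, so Δφ = -421.6 / 111300 = -0.0037880° = -13.637″.

Δφ = -13.6″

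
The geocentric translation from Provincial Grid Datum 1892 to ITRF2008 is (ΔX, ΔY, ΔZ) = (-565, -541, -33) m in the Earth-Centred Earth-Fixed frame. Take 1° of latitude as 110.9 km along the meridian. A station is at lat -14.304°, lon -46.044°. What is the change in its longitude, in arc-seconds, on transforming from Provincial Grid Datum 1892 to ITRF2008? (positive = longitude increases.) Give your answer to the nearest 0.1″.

Δλ = -26.2″

sin φ = -0.247067, cos φ = 0.968998, sin λ = -0.719873, cos λ = 0.694106.
East component: ΔE = −sin λ·ΔX + cos λ·ΔY = −(-0.719873)(-565) + (0.694106)(-541) = -782.24 m.
1° of latitude spans 110900 m; at latitude φ, 1° of longitude spans that × cos φ = 107461.9 m, so Δλ = -782.24 / 107461.9 × 3600 = -26.205″.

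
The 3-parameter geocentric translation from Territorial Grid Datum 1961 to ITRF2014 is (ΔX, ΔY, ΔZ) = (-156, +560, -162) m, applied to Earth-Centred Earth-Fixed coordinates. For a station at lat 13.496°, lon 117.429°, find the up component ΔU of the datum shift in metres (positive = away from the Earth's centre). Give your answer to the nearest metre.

ΔU = 515 m

At φ = 13.496°, λ = 117.429°: sin φ = 0.233377, cos φ = 0.972386, sin λ = 0.887582, cos λ = -0.460649.
ΔU = cos φ cos λ·ΔX + cos φ sin λ·ΔY + sin φ·ΔZ = (0.972386)(-0.460649)(-156) + (0.972386)(0.887582)(560) + (0.233377)(-162) = 515.39 m.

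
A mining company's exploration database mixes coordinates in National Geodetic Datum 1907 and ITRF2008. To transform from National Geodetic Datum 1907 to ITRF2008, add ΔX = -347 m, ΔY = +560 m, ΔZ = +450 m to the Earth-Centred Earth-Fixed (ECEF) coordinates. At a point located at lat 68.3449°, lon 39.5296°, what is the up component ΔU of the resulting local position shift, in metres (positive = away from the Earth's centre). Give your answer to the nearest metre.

At φ = 68.3449°, λ = 39.5296°: sin φ = 0.929422, cos φ = 0.369019, sin λ = 0.636477, cos λ = 0.771296.
ΔU = cos φ cos λ·ΔX + cos φ sin λ·ΔY + sin φ·ΔZ = (0.369019)(0.771296)(-347) + (0.369019)(0.636477)(560) + (0.929422)(450) = 451.00 m.

ΔU = 451 m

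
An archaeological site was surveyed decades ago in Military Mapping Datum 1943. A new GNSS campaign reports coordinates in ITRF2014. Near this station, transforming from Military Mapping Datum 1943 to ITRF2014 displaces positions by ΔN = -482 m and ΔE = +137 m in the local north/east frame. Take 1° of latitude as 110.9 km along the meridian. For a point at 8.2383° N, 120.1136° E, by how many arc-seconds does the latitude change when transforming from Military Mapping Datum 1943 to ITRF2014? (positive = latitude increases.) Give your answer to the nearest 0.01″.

1° of latitude = 110.9 km, so Δφ = -482.0 / 110900 = -0.0043463° = -15.647″.

Δφ = -15.65″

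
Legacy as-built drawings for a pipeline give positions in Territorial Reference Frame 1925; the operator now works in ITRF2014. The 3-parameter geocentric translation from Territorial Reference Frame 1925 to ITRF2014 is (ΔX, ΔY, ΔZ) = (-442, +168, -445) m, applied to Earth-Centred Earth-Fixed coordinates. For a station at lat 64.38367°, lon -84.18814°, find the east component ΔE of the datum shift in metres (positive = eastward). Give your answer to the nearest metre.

ΔE = -423 m

At φ = 64.38367°, λ = -84.18814°: sin φ = 0.901709, cos φ = 0.432343, sin λ = -0.994860, cos λ = 0.101262.
ΔE = −sin λ·ΔX + cos λ·ΔY = −(-0.994860)·(-442) + (0.101262)·(168) = -422.72 m.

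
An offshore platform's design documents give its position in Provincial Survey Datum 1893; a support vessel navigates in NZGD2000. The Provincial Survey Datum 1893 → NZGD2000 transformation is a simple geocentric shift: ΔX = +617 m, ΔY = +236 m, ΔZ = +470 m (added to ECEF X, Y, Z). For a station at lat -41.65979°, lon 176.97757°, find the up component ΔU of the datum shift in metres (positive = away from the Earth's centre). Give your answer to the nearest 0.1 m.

The local up (radial) axis is (cos φ cos λ, cos φ sin λ, sin φ), giving ΔU = -460.322 + 9.297 − 312.412 = -763.44 m.

ΔU = -763.4 m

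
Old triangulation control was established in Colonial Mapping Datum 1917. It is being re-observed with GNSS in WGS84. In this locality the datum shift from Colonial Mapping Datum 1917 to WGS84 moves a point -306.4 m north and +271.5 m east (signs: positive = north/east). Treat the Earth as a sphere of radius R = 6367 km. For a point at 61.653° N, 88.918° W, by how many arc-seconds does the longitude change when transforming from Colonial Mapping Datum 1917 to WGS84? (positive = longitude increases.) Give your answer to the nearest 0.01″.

Δλ = 18.52″

At latitude 61.653°, cos φ = 0.474810.
One radian of longitude at latitude φ spans R cos φ, so Δλ = ΔE / (R cos φ) = 271.5 / (6367000 × 0.474810) = 8.9808e-05 rad = 18.524″.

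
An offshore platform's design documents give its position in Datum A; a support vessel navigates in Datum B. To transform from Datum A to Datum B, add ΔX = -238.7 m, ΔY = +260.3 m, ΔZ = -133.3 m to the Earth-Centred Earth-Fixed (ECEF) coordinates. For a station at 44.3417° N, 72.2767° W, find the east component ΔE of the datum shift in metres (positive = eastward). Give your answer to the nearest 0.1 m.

ΔE = -148.1 m

At φ = 44.3417°, λ = -72.2767°: sin φ = 0.698936, cos φ = 0.715184, sin λ = -0.952538, cos λ = 0.304420.
ΔE = −sin λ·ΔX + cos λ·ΔY = −(-0.952538)·(-238.7) + (0.304420)·(260.3) = -148.13 m.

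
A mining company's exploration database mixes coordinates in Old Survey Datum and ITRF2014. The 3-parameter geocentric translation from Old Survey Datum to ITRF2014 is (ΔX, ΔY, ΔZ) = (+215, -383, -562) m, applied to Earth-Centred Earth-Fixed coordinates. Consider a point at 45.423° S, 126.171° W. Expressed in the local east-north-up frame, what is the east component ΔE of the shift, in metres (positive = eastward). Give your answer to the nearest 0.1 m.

ΔE = 399.6 m

At φ = -45.423°, λ = -126.171°: sin φ = -0.712308, cos φ = 0.701867, sin λ = -0.807259, cos λ = -0.590197.
ΔE = −sin λ·ΔX + cos λ·ΔY = −(-0.807259)·(215) + (-0.590197)·(-383) = 399.61 m.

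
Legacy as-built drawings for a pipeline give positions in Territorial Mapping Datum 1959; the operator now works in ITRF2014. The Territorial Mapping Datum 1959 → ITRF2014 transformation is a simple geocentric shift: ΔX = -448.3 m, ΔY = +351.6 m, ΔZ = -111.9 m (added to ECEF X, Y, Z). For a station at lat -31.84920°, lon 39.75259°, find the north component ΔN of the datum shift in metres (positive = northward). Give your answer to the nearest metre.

At φ = -31.84920°, λ = 39.75259°: sin φ = -0.527685, cos φ = 0.849440, sin λ = 0.639474, cos λ = 0.768813.
ΔN = −sin φ cos λ·ΔX − sin φ sin λ·ΔY + cos φ·ΔZ = −(-0.527685)(0.768813)(-448.3) − (-0.527685)(0.639474)(351.6) + (0.849440)(-111.9) = -158.28 m.

ΔN = -158 m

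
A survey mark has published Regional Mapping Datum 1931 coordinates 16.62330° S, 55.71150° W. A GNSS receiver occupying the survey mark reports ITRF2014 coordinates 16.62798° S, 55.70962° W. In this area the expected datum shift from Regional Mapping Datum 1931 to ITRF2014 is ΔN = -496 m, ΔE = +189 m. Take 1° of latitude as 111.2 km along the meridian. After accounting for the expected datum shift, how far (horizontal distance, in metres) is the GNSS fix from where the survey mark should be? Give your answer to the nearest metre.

27 m

Observed coordinate differences: Δφ = -0.00468°, Δλ = +0.00188°.
Converting to metres (1° lat = 111200 m, cos φ = 0.958206): observed ΔN = -520.4 m, observed ΔE = 200.3 m.
Subtracting the expected shift leaves a residual of -520.4 − (-496) = -24.4 m north and 200.3 − (189) = 11.3 m east.
Residual distance = √((-24.4)² + 11.3²) = 26.9 m.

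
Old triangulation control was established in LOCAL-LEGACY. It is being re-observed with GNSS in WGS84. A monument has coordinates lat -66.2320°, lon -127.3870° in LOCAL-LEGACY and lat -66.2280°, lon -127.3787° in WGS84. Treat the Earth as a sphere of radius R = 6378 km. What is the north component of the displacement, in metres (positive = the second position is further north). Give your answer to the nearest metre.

ΔN = 445 m

Δφ = -66.2280° − -66.2320° = +0.0040°; Δλ = -127.3787° − -127.3870° = +0.0083°.
1° along a meridian = πR/180 = 111317 m.
ΔN = Δφ × 111317 = 445.3 m; ΔE = Δλ × 111317 × cos(-66.2320°) = +0.0083 × 111317 × 0.403034 = 372.4 m.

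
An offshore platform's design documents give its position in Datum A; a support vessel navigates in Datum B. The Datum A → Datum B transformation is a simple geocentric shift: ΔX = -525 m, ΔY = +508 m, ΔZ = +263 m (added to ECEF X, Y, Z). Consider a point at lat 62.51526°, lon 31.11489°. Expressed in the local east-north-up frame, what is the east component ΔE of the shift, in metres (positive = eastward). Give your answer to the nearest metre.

ΔE = 706 m

The local east axis at (φ, λ) is (−sin λ, cos λ, 0), so ΔE = −sin(31.11489°)·(-525) + cos(31.11489°)·508 = 706.21 m.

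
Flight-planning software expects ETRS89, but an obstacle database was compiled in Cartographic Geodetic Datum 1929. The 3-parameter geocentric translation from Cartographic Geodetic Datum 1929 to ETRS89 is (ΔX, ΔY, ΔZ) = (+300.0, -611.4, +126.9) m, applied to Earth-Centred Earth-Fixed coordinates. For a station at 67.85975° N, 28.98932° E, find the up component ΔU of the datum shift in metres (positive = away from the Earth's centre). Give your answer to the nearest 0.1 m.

ΔU = 104.8 m

At φ = 67.85975°, λ = 28.98932°: sin φ = 0.926264, cos φ = 0.376875, sin λ = 0.484647, cos λ = 0.874710.
ΔU = cos φ cos λ·ΔX + cos φ sin λ·ΔY + sin φ·ΔZ = (0.376875)(0.874710)(300.0) + (0.376875)(0.484647)(-611.4) + (0.926264)(126.9) = 104.77 m.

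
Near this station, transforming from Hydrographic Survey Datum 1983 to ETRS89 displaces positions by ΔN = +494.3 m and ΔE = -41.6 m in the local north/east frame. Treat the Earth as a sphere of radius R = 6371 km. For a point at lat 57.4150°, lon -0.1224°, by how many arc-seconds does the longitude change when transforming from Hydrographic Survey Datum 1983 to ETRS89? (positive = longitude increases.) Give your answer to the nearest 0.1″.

Δλ = -2.5″

At latitude 57.4150°, cos φ = 0.538550.
One radian of longitude at latitude φ spans R cos φ, so Δλ = ΔE / (R cos φ) = -41.6 / (6371000 × 0.538550) = -1.2124e-05 rad = -2.501″.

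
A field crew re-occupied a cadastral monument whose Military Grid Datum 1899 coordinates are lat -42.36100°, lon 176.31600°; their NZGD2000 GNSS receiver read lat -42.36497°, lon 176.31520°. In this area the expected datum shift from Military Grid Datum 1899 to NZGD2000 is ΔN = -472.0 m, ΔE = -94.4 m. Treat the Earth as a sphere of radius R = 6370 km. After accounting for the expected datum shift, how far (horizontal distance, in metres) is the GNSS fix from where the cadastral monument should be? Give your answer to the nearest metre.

42 m

Observed coordinate differences: Δφ = -0.00397°, Δλ = -0.00080°.
Converting to metres (1° lat = 111177 m, cos φ = 0.738914): observed ΔN = -441.4 m, observed ΔE = -65.7 m.
Subtracting the expected shift leaves a residual of -441.4 − (-472.0) = 30.6 m north and -65.7 − (-94.4) = 28.7 m east.
Residual distance = √(30.6² + 28.7²) = 42.0 m.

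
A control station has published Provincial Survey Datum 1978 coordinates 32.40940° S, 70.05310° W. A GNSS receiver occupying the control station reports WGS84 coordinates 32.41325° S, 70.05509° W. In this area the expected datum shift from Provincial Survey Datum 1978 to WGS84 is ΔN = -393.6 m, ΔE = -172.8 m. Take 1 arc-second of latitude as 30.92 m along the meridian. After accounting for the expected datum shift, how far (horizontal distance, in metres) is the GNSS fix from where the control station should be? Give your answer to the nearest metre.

38 m

Observed coordinate differences: Δφ = -0.00385°, Δλ = -0.00199°.
Converting to metres (1° lat = 111312 m, cos φ = 0.844240): observed ΔN = -428.6 m, observed ΔE = -187.0 m.
Subtracting the expected shift leaves a residual of -428.6 − (-393.6) = -35.0 m north and -187.0 − (-172.8) = -14.2 m east.
Residual distance = √((-35.0)² + (-14.2)²) = 37.7 m.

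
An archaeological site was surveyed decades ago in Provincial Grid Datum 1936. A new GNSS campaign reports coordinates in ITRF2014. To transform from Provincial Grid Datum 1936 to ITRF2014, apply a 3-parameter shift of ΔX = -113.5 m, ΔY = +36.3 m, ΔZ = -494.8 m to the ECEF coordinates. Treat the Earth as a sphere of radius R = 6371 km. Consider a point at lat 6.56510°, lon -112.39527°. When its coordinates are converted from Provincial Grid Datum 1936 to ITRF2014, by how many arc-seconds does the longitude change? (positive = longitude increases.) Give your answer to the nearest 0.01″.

sin φ = 0.114332, cos φ = 0.993443, sin λ = -0.924577, cos λ = -0.380994.
East component: ΔE = −sin λ·ΔX + cos λ·ΔY = −(-0.924577)(-113.5) + (-0.380994)(36.3) = -118.77 m.
1° of latitude spans πR/180 = 111195 m; at latitude φ, 1° of longitude spans that × cos φ = 110465.8 m, so Δλ = -118.77 / 110465.8 × 3600 = -3.871″.

Δλ = -3.87″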